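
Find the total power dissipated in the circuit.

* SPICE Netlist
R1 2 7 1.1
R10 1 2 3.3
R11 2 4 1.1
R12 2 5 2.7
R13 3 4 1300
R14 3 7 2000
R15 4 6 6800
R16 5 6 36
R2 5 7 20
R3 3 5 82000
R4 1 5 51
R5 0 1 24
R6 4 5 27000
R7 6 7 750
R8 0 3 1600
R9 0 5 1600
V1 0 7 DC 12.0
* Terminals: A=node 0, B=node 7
Nodal analysis, taking node 7 as the 0 V reference.
Source V1 fixes V_0 = 12 V.
KCL at each unknown node (sum of currents leaving = 0; resistances in Ω):
  Node 1: (V_1 - V_5)/51 + (V_1 - 12)/24 + (V_1 - V_2)/3.3 = 0
  Node 2: (V_2 - 0)/1.1 + (V_2 - V_1)/3.3 + (V_2 - V_4)/1.1 + (V_2 - V_5)/2.7 = 0
  Node 3: (V_3 - V_5)/82000 + (V_3 - 12)/1600 + (V_3 - V_4)/1300 + (V_3 - 0)/2000 = 0
  Node 4: (V_4 - V_5)/27000 + (V_4 - V_2)/1.1 + (V_4 - V_3)/1300 + (V_4 - V_6)/6800 = 0
  Node 5: (V_5 - 0)/20 + (V_5 - V_3)/82000 + (V_5 - V_1)/51 + (V_5 - V_4)/27000 + (V_5 - 12)/1600 + (V_5 - V_2)/2.7 + (V_5 - V_6)/36 = 0
  Node 6: (V_6 - 0)/750 + (V_6 - V_4)/6800 + (V_6 - V_5)/36 = 0
Collecting terms (coefficients in siemens):
  0.3643·V_1 - 0.303·V_2 - 0.01961·V_5 = 0.5
  2.492·V_2 - 0.303·V_1 - 0.9091·V_4 - 0.3704·V_5 = 0
  0.001906·V_3 - 0.0007692·V_4 - 0.0000122·V_5 = 0.0075
  0.91·V_4 - 0.9091·V_2 - 0.0007692·V_3 - 0.00003704·V_5 - 0.0001471·V_6 = 0
  0.4684·V_5 - 0.01961·V_1 - 0.3704·V_2 - 0.0000122·V_3 - 0.00003704·V_4 - 0.02778·V_6 = 0.0075
  0.02926·V_6 - 0.0001471·V_4 - 0.02778·V_5 = 0
Solving these 6 simultaneous equations (Gaussian elimination) gives:
  V_1 = 1.775 V, V_2 = 0.4529 V, V_3 = 4.121 V, V_4 = 0.456 V
  V_5 = 0.4754 V, V_6 = 0.4537 V
Power in each resistor, P = (ΔV)²/R:
  P_R1 = (0.4529 - 0)²/1.1 = 0.1865 W
  P_R2 = (0.4754 - 0)²/20 = 0.0113 W
  P_R3 = (4.121 - 0.4754)²/82000 = 0.0001621 W
  P_R4 = (1.775 - 0.4754)²/51 = 0.0331 W
  P_R5 = (12 - 1.775)²/24 = 4.356 W
  P_R6 = (0.456 - 0.4754)²/27000 = 0.00000001399 W
  P_R7 = (0.4537 - 0)²/750 = 0.0002744 W
  P_R8 = (12 - 4.121)²/1600 = 0.0388 W
  P_R9 = (12 - 0.4754)²/1600 = 0.08301 W
  P_R10 = (1.775 - 0.4529)²/3.3 = 0.5295 W
  P_R11 = (0.4529 - 0.456)²/1.1 = 0.000008746 W
  P_R12 = (0.4529 - 0.4754)²/2.7 = 0.0001881 W
  P_R13 = (4.121 - 0.456)²/1300 = 0.01033 W
  P_R14 = (4.121 - 0)²/2000 = 0.008492 W
  P_R15 = (0.456 - 0.4537)²/6800 = 0.0000000007979 W
  P_R16 = (0.4754 - 0.4537)²/36 = 0.00001316 W
P_total = P_R1 + P_R2 + P_R3 + P_R4 + P_R5 + P_R6 + P_R7 + P_R8 + P_R9 + P_R10 + P_R11 + P_R12 + P_R13 + P_R14 + P_R15 + P_R16 = 5.258 W

Final answer: 5.258 W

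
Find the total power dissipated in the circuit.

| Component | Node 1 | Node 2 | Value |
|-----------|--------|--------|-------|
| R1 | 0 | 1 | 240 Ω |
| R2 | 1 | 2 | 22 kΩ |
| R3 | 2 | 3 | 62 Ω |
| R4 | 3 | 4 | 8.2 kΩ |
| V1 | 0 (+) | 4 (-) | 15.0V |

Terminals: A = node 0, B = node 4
Nodal analysis, taking node 4 as the 0 V reference.
Source V1 fixes V_0 = 15 V.
KCL at each unknown node (sum of currents leaving = 0; resistances in Ω):
  Node 1: (V_1 - 15)/240 + (V_1 - V_2)/22000 = 0
  Node 2: (V_2 - V_1)/22000 + (V_2 - V_3)/62 = 0
  Node 3: (V_3 - V_2)/62 + (V_3 - 0)/8200 = 0
Collecting terms (coefficients in siemens):
  0.004212·V_1 - 0.00004545·V_2 = 0.0625
  0.01617·V_2 - 0.00004545·V_1 - 0.01613·V_3 = 0
  0.01625·V_3 - 0.01613·V_2 = 0
Solving these 3 simultaneous equations (Gaussian elimination) gives:
  V_1 = 14.88 V, V_2 = 4.063 V, V_3 = 4.033 V
Power in each resistor, P = (ΔV)²/R:
  P_R1 = (15 - 14.88)²/240 = 0.00005804 W
  P_R2 = (14.88 - 4.063)²/22000 = 0.00532 W
  P_R3 = (4.063 - 4.033)²/62 = 0.00001499 W
  P_R4 = (4.033 - 0)²/8200 = 0.001983 W
P_total = P_R1 + P_R2 + P_R3 + P_R4 = 0.007377 W

Final answer: 0.007377 W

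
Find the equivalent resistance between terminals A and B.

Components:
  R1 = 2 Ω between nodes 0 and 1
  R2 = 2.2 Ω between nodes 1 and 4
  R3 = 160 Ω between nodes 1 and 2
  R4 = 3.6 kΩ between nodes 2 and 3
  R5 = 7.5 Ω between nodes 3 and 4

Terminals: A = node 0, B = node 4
Reduce the network between node 0 (A) and node 4 (B) by series/parallel combination:
  Rs1 = R3 + R4 (series, joined only at node 2) = 160 + 3600 = 3760 Ω
  Rs2 = R5 + Rs1 (series, joined only at node 3) = 7.5 + 3760 = 3768 Ω
  Rp1 = R2 ‖ Rs2 (parallel, both between nodes 1 and 4) = 1/(1/2.2 + 1/3768) = 2.199 Ω
  Rs3 = R1 + Rp1 (series, joined only at node 1) = 2 + 2.199 = 4.199 Ω
R_eq = 4.199 Ω

Final answer: 4.199 Ω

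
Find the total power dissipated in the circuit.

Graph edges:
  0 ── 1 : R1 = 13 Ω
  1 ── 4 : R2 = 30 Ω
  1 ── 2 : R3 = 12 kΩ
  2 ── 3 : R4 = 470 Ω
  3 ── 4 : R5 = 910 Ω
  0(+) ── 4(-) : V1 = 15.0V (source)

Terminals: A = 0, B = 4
Nodal analysis, taking node 4 as the 0 V reference.
Source V1 fixes V_0 = 15 V.
KCL at each unknown node (sum of currents leaving = 0; resistances in Ω):
  Node 1: (V_1 - 15)/13 + (V_1 - 0)/30 + (V_1 - V_2)/12000 = 0
  Node 2: (V_2 - V_1)/12000 + (V_2 - V_3)/470 = 0
  Node 3: (V_3 - V_2)/470 + (V_3 - 0)/910 = 0
Collecting terms (coefficients in siemens):
  0.1103·V_1 - 0.00008333·V_2 = 1.154
  0.002211·V_2 - 0.00008333·V_1 - 0.002128·V_3 = 0
  0.003227·V_3 - 0.002128·V_2 = 0
Solving these 3 simultaneous equations (Gaussian elimination) gives:
  V_1 = 10.46 V, V_2 = 1.079 V, V_3 = 0.7113 V
Power in each resistor, P = (ΔV)²/R:
  P_R1 = (15 - 10.46)²/13 = 1.587 W
  P_R2 = (10.46 - 0)²/30 = 3.646 W
  P_R3 = (10.46 - 1.079)²/12000 = 0.007331 W
  P_R4 = (1.079 - 0.7113)²/470 = 0.0002871 W
  P_R5 = (0.7113 - 0)²/910 = 0.0005559 W
P_total = P_R1 + P_R2 + P_R3 + P_R4 + P_R5 = 5.241 W

Final answer: 5.241 W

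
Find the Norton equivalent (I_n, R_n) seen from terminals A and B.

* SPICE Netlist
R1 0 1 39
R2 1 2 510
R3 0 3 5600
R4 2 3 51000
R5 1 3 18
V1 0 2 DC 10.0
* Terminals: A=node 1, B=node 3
Find the Thévenin equivalent first; then I_n = V_th/R_th and R_n = R_th.
Step 1 — V_th is the open-circuit voltage V_A - V_B (nothing connected across the terminals).
Nodal analysis, taking node 2 as the 0 V reference.
Source V1 fixes V_0 = 10 V.
KCL at each unknown node (sum of currents leaving = 0; resistances in Ω):
  Node 1: (V_1 - 10)/39 + (V_1 - 0)/510 + (V_1 - V_3)/18 = 0
  Node 3: (V_3 - 10)/5600 + (V_3 - 0)/51000 + (V_3 - V_1)/18 = 0
Collecting terms (coefficients in siemens):
  0.08316·V_1 - 0.05556·V_3 = 0.2564
  0.05575·V_3 - 0.05556·V_1 = 0.001786
Determinant D = (0.08316)(0.05575) - (-0.05556)(-0.05556) = 0.00155
V_1 = [(0.2564)(0.05575) - (-0.05556)(0.001786)]/D = 9.288 V
V_3 = [(0.08316)(0.001786) - (0.2564)(-0.05556)]/D = 9.287 V
V_th = V_1 - V_3 = 9.288 - 9.287 = 0.0009847 V
Step 2 — R_th: zero the source — replace V1 by a short circuit (node 2 merges into node 0) — and find the resistance seen between A (node 1) and B (node 3).
Reduce the network between node 1 (A) and node 3 (B) by series/parallel combination:
  Rp1 = R1 ‖ R2 (parallel, both between nodes 0 and 1) = 1/(1/39 + 1/510) = 36.23 Ω
  Rp2 = R3 ‖ R4 (parallel, both between nodes 0 and 3) = 1/(1/5600 + 1/51000) = 5046 Ω
  Rs1 = Rp1 + Rp2 (series, joined only at node 0) = 36.23 + 5046 = 5082 Ω
  Rp3 = R5 ‖ Rs1 (parallel, both between nodes 1 and 3) = 1/(1/18 + 1/5082) = 17.94 Ω
R_th = 17.94 Ω
I_n = V_th/R_th = 0.0009847/17.94 = 0.0000549 A, and R_n = R_th = 17.94 Ω

Final answer: I_n = 5.49e-05 A, R_n = 17.94 Ω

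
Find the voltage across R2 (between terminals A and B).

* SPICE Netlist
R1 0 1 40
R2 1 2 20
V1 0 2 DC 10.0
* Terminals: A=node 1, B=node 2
R1 and R2 are in series across V1 (node 0 → node 1 → node 2), and the output A–B is taken across R2, so this is a voltage divider.
Series current: I = V1/(R1 + R2) = 10/(40 + 20) = 10/60 = 0.1667 A
V_R2 = I × R2 = V1 × R2/(R1 + R2) = 10 × 20/60 = 3.333 V

Final answer: 3.333 V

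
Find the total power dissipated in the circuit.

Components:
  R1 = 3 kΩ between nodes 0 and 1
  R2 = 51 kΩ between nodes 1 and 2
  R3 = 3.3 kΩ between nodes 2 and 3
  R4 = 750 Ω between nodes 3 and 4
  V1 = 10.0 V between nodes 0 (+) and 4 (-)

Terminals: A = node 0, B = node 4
Nodal analysis, taking node 4 as the 0 V reference.
Source V1 fixes V_0 = 10 V.
KCL at each unknown node (sum of currents leaving = 0; resistances in Ω):
  Node 1: (V_1 - 10)/3000 + (V_1 - V_2)/51000 = 0
  Node 2: (V_2 - V_1)/51000 + (V_2 - V_3)/3300 = 0
  Node 3: (V_3 - V_2)/3300 + (V_3 - 0)/750 = 0
Collecting terms (coefficients in siemens):
  0.0003529·V_1 - 0.00001961·V_2 = 0.003333
  0.0003226·V_2 - 0.00001961·V_1 - 0.000303·V_3 = 0
  0.001636·V_3 - 0.000303·V_2 = 0
Solving these 3 simultaneous equations (Gaussian elimination) gives:
  V_1 = 9.483 V, V_2 = 0.6977 V, V_3 = 0.1292 V
Power in each resistor, P = (ΔV)²/R:
  P_R1 = (10 - 9.483)²/3000 = 0.00008903 W
  P_R2 = (9.483 - 0.6977)²/51000 = 0.001513 W
  P_R3 = (0.6977 - 0.1292)²/3300 = 0.00009793 W
  P_R4 = (0.1292 - 0)²/750 = 0.00002226 W
P_total = P_R1 + P_R2 + P_R3 + P_R4 = 0.001723 W

Final answer: 0.001723 W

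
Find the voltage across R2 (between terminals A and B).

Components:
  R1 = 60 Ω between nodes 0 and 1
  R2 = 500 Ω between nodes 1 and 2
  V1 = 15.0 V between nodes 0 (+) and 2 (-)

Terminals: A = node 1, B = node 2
R1 and R2 are in series across V1 (node 0 → node 1 → node 2), and the output A–B is taken across R2, so this is a voltage divider.
Series current: I = V1/(R1 + R2) = 15/(60 + 500) = 15/560 = 0.02679 A
V_R2 = I × R2 = V1 × R2/(R1 + R2) = 15 × 500/560 = 13.39 V

Final answer: 13.39 V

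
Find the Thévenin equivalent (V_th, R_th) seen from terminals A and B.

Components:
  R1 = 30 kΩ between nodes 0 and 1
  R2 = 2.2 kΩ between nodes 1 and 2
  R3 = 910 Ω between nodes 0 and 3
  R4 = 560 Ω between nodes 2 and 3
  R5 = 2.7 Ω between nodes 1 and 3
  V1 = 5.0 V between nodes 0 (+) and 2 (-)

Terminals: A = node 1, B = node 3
Step 1 — V_th is the open-circuit voltage V_A - V_B (nothing connected across the terminals).
Nodal analysis, taking node 2 as the 0 V reference.
Source V1 fixes V_0 = 5 V.
KCL at each unknown node (sum of currents leaving = 0; resistances in Ω):
  Node 1: (V_1 - 5)/30000 + (V_1 - 0)/2200 + (V_1 - V_3)/2.7 = 0
  Node 3: (V_3 - 5)/910 + (V_3 - 0)/560 + (V_3 - V_1)/2.7 = 0
Collecting terms (coefficients in siemens):
  0.3709·V_1 - 0.3704·V_3 = 0.0001667
  0.3733·V_3 - 0.3704·V_1 = 0.005495
Determinant D = (0.3709)(0.3733) - (-0.3704)(-0.3704) = 0.00125
V_1 = [(0.0001667)(0.3733) - (-0.3704)(0.005495)]/D = 1.677 V
V_3 = [(0.3709)(0.005495) - (0.0001667)(-0.3704)]/D = 1.679 V
V_th = V_1 - V_3 = 1.677 - 1.679 = -0.001759 V
Step 2 — R_th: zero the source — replace V1 by a short circuit (node 2 merges into node 0) — and find the resistance seen between A (node 1) and B (node 3).
Reduce the network between node 1 (A) and node 3 (B) by series/parallel combination:
  Rp1 = R1 ‖ R2 (parallel, both between nodes 0 and 1) = 1/(1/30000 + 1/2200) = 2050 Ω
  Rp2 = R3 ‖ R4 (parallel, both between nodes 0 and 3) = 1/(1/910 + 1/560) = 346.7 Ω
  Rs1 = Rp1 + Rp2 (series, joined only at node 0) = 2050 + 346.7 = 2396 Ω
  Rp3 = R5 ‖ Rs1 (parallel, both between nodes 1 and 3) = 1/(1/2.7 + 1/2396) = 2.697 Ω
R_th = 2.697 Ω

Final answer: V_th = -0.001759 V, R_th = 2.697 Ω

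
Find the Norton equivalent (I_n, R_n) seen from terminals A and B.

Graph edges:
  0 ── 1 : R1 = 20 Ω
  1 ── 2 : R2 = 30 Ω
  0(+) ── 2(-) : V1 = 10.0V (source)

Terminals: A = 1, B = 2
Find the Thévenin equivalent first; then I_n = V_th/R_th and R_n = R_th.
Step 1 — V_th is the open-circuit voltage V_A - V_B (nothing connected across the terminals).
Nodal analysis, taking node 2 as the 0 V reference.
Source V1 fixes V_0 = 10 V.
KCL at each unknown node (sum of currents leaving = 0; resistances in Ω):
  Node 1: (V_1 - 10)/20 + (V_1 - 0)/30 = 0
Collecting terms: 0.08333 × V_1 = 0.5  =>  V_1 = 6 V
V_th = V_1 - V_2 = 6 - 0 = 6 V
Step 2 — R_th: zero the source — replace V1 by a short circuit (node 2 merges into node 0) — and find the resistance seen between A (node 1) and B (node 0).
Reduce the network between node 1 (A) and node 0 (B) by series/parallel combination:
  Rp1 = R1 ‖ R2 (parallel, both between nodes 0 and 1) = 1/(1/20 + 1/30) = 12 Ω
R_th = 12 Ω
I_n = V_th/R_th = 6/12 = 0.5 A, and R_n = R_th = 12 Ω

Final answer: I_n = 0.5 A, R_n = 12 Ω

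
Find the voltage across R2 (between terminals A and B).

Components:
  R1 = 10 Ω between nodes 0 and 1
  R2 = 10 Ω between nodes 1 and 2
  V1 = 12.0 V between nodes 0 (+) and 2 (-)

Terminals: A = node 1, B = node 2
R1 and R2 are in series across V1 (node 0 → node 1 → node 2), and the output A–B is taken across R2, so this is a voltage divider.
Series current: I = V1/(R1 + R2) = 12/(10 + 10) = 12/20 = 0.6 A
V_R2 = I × R2 = V1 × R2/(R1 + R2) = 12 × 10/20 = 6 V

Final answer: 6 V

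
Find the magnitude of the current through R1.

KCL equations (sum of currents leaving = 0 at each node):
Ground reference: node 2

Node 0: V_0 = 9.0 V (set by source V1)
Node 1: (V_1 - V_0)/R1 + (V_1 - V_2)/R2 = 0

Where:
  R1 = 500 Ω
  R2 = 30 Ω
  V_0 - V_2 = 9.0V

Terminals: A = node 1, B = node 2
Nodal analysis, taking node 2 as the 0 V reference.
Source V1 fixes V_0 = 9 V.
KCL at each unknown node (sum of currents leaving = 0; resistances in Ω):
  Node 1: (V_1 - 9)/500 + (V_1 - 0)/30 = 0
Collecting terms: 0.03533 × V_1 = 0.018  =>  V_1 = 0.5094 V
I_R1 = (V_0 - V_1)/R1 = (9 - 0.5094)/500 = 0.01698 A
|I_R1| = 0.01698 A

Final answer: |I_R1| = 0.01698 A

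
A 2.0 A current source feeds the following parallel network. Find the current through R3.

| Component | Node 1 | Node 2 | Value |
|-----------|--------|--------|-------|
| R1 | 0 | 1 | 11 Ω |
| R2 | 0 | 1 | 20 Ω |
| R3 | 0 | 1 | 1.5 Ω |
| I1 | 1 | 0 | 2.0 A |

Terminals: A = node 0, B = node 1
All resistors sit directly between nodes 0 and 1, so they are in parallel and share one voltage V; the full source current 2 A splits among them.
1/R_par = 1/11 + 1/20 + 1/1.5 = 0.8076 S  =>  R_par = 1.238 Ω
V = I × R_par = 2 × 1.238 = 2.477 V
I_R3 = V/R3 = 2.477/1.5 = 1.651 A

Final answer: 1.651 A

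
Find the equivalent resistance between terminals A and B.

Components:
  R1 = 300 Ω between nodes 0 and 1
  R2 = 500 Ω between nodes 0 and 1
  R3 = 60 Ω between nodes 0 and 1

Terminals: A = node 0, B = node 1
Reduce the network between node 0 (A) and node 1 (B) by series/parallel combination:
  Rp1 = R1 ‖ R2 ‖ R3 (parallel, all between nodes 0 and 1) = 1/(1/300 + 1/500 + 1/60) = 45.45 Ω
R_eq = 45.45 Ω

Final answer: 45.45 Ω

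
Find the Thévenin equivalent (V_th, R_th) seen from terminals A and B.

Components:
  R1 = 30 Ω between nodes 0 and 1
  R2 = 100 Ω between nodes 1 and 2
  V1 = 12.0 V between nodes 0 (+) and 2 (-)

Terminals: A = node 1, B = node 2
Step 1 — V_th is the open-circuit voltage V_A - V_B (nothing connected across the terminals).
Nodal analysis, taking node 2 as the 0 V reference.
Source V1 fixes V_0 = 12 V.
KCL at each unknown node (sum of currents leaving = 0; resistances in Ω):
  Node 1: (V_1 - 12)/30 + (V_1 - 0)/100 = 0
Collecting terms: 0.04333 × V_1 = 0.4  =>  V_1 = 9.231 V
V_th = V_1 - V_2 = 9.231 - 0 = 9.231 V
Step 2 — R_th: zero the source — replace V1 by a short circuit (node 2 merges into node 0) — and find the resistance seen between A (node 1) and B (node 0).
Reduce the network between node 1 (A) and node 0 (B) by series/parallel combination:
  Rp1 = R1 ‖ R2 (parallel, both between nodes 0 and 1) = 1/(1/30 + 1/100) = 23.08 Ω
R_th = 23.08 Ω

Final answer: V_th = 9.231 V, R_th = 23.08 Ω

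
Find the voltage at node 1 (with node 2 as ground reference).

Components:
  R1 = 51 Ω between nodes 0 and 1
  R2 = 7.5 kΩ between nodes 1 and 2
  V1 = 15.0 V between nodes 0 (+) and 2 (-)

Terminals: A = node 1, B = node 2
Nodal analysis, taking node 2 as the 0 V reference.
Source V1 fixes V_0 = 15 V.
KCL at each unknown node (sum of currents leaving = 0; resistances in Ω):
  Node 1: (V_1 - 15)/51 + (V_1 - 0)/7500 = 0
Collecting terms: 0.01974 × V_1 = 0.2941  =>  V_1 = 14.9 V
The requested potential is V_1 = 14.9 V.

Final answer: V_1 = 14.9 V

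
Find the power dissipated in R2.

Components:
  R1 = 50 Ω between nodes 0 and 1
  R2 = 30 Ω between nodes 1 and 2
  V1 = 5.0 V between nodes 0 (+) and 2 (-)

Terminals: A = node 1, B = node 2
Nodal analysis, taking node 2 as the 0 V reference.
Source V1 fixes V_0 = 5 V.
KCL at each unknown node (sum of currents leaving = 0; resistances in Ω):
  Node 1: (V_1 - 5)/50 + (V_1 - 0)/30 = 0
Collecting terms: 0.05333 × V_1 = 0.1  =>  V_1 = 1.875 V
I_R2 = (V_1 - V_2)/R2 = (1.875 - 0)/30 = 0.0625 A
P_R2 = I_R2² × R2 = (0.0625)² × 30 = 0.1172 W

Final answer: 0.1172 W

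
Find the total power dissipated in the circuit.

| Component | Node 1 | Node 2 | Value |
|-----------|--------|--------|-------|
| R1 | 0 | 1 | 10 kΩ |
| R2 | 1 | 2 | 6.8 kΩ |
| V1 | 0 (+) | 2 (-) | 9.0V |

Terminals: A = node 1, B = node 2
Nodal analysis, taking node 2 as the 0 V reference.
Source V1 fixes V_0 = 9 V.
KCL at each unknown node (sum of currents leaving = 0; resistances in Ω):
  Node 1: (V_1 - 9)/10000 + (V_1 - 0)/6800 = 0
Collecting terms: 0.0002471 × V_1 = 0.0009  =>  V_1 = 3.643 V
Power in each resistor, P = (ΔV)²/R:
  P_R1 = (9 - 3.643)²/10000 = 0.00287 W
  P_R2 = (3.643 - 0)²/6800 = 0.001952 W
P_total = P_R1 + P_R2 = 0.004821 W

Final answer: 0.004821 W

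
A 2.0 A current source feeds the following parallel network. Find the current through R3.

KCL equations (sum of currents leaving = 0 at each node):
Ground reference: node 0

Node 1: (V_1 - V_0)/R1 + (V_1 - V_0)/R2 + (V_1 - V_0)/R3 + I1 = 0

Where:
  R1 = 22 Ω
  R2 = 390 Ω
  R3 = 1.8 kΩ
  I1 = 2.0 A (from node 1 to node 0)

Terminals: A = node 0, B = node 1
All resistors sit directly between nodes 0 and 1, so they are in parallel and share one voltage V; the full source current 2 A splits among them.
1/R_par = 1/22 + 1/390 + 1/1800 = 0.04857 S  =>  R_par = 20.59 Ω
V = I × R_par = 2 × 20.59 = 41.17 V
I_R3 = V/R3 = 41.17/1800 = 0.02287 A

Final answer: 0.02287 A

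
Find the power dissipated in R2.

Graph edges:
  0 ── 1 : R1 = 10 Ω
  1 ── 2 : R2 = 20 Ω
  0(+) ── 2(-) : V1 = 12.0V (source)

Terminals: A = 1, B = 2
Nodal analysis, taking node 2 as the 0 V reference.
Source V1 fixes V_0 = 12 V.
KCL at each unknown node (sum of currents leaving = 0; resistances in Ω):
  Node 1: (V_1 - 12)/10 + (V_1 - 0)/20 = 0
Collecting terms: 0.15 × V_1 = 1.2  =>  V_1 = 8 V
I_R2 = (V_1 - V_2)/R2 = (8 - 0)/20 = 0.4 A
P_R2 = I_R2² × R2 = (0.4)² × 20 = 3.2 W

Final answer: 3.2 W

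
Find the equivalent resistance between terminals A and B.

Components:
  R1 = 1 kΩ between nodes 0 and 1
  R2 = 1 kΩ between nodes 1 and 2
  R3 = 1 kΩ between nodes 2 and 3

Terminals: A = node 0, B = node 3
Reduce the network between node 0 (A) and node 3 (B) by series/parallel combination:
  Rs1 = R1 + R2 (series, joined only at node 1) = 1000 + 1000 = 2000 Ω
  Rs2 = R3 + Rs1 (series, joined only at node 2) = 1000 + 2000 = 3000 Ω
R_eq = 3 kΩ

Final answer: 3 kΩ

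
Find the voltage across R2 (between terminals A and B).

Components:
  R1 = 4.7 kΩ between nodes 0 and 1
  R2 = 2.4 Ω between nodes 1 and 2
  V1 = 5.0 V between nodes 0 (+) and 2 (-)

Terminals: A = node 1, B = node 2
R1 and R2 are in series across V1 (node 0 → node 1 → node 2), and the output A–B is taken across R2, so this is a voltage divider.
Series current: I = V1/(R1 + R2) = 5/(4700 + 2.4) = 5/4702 = 0.001063 A
V_R2 = I × R2 = V1 × R2/(R1 + R2) = 5 × 2.4/4702 = 0.002552 V

Final answer: 0.002552 V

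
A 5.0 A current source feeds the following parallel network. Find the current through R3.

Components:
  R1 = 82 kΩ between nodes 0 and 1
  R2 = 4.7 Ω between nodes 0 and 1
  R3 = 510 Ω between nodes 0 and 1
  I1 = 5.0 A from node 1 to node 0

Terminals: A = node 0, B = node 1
All resistors sit directly between nodes 0 and 1, so they are in parallel and share one voltage V; the full source current 5 A splits among them.
1/R_par = 1/82000 + 1/4.7 + 1/510 = 0.2147 S  =>  R_par = 4.657 Ω
V = I × R_par = 5 × 4.657 = 23.28 V
I_R3 = V/R3 = 23.28/510 = 0.04566 A

Final answer: 0.04566 A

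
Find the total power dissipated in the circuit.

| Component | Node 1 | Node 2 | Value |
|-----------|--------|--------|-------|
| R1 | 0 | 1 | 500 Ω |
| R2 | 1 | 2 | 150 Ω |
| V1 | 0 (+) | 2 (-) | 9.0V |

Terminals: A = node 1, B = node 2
Nodal analysis, taking node 2 as the 0 V reference.
Source V1 fixes V_0 = 9 V.
KCL at each unknown node (sum of currents leaving = 0; resistances in Ω):
  Node 1: (V_1 - 9)/500 + (V_1 - 0)/150 = 0
Collecting terms: 0.008667 × V_1 = 0.018  =>  V_1 = 2.077 V
Power in each resistor, P = (ΔV)²/R:
  P_R1 = (9 - 2.077)²/500 = 0.09586 W
  P_R2 = (2.077 - 0)²/150 = 0.02876 W
P_total = P_R1 + P_R2 = 0.1246 W

Final answer: 0.1246 W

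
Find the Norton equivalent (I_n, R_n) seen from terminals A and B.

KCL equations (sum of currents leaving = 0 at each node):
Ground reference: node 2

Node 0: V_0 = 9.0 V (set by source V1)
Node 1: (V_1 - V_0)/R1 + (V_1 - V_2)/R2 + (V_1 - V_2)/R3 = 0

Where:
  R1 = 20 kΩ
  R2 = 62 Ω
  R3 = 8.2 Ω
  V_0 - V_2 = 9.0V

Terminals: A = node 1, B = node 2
Find the Thévenin equivalent first; then I_n = V_th/R_th and R_n = R_th.
Step 1 — V_th is the open-circuit voltage V_A - V_B (nothing connected across the terminals).
Nodal analysis, taking node 2 as the 0 V reference.
Source V1 fixes V_0 = 9 V.
KCL at each unknown node (sum of currents leaving = 0; resistances in Ω):
  Node 1: (V_1 - 9)/20000 + (V_1 - 0)/62 + (V_1 - 0)/8.2 = 0
Collecting terms: 0.1381 × V_1 = 0.00045  =>  V_1 = 0.003258 V
V_th = V_1 - V_2 = 0.003258 - 0 = 0.003258 V
Step 2 — R_th: zero the source — replace V1 by a short circuit (node 2 merges into node 0) — and find the resistance seen between A (node 1) and B (node 0).
Reduce the network between node 1 (A) and node 0 (B) by series/parallel combination:
  Rp1 = R1 ‖ R2 ‖ R3 (parallel, all between nodes 0 and 1) = 1/(1/20000 + 1/62 + 1/8.2) = 7.24 Ω
R_th = 7.24 Ω
I_n = V_th/R_th = 0.003258/7.24 = 0.00045 A, and R_n = R_th = 7.24 Ω

Final answer: I_n = 0.00045 A, R_n = 7.24 Ω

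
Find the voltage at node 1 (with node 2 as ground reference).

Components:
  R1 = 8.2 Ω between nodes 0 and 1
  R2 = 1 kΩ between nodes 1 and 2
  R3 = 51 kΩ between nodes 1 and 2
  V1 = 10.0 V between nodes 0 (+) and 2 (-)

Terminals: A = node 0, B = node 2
Nodal analysis, taking node 2 as the 0 V reference.
Source V1 fixes V_0 = 10 V.
KCL at each unknown node (sum of currents leaving = 0; resistances in Ω):
  Node 1: (V_1 - 10)/8.2 + (V_1 - 0)/1000 + (V_1 - 0)/51000 = 0
Collecting terms: 0.123 × V_1 = 1.22  =>  V_1 = 9.917 V
The requested potential is V_1 = 9.917 V.

Final answer: V_1 = 9.917 V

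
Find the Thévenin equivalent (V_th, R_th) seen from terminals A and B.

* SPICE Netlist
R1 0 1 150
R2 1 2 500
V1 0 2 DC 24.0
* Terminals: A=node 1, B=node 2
Step 1 — V_th is the open-circuit voltage V_A - V_B (nothing connected across the terminals).
Nodal analysis, taking node 2 as the 0 V reference.
Source V1 fixes V_0 = 24 V.
KCL at each unknown node (sum of currents leaving = 0; resistances in Ω):
  Node 1: (V_1 - 24)/150 + (V_1 - 0)/500 = 0
Collecting terms: 0.008667 × V_1 = 0.16  =>  V_1 = 18.46 V
V_th = V_1 - V_2 = 18.46 - 0 = 18.46 V
Step 2 — R_th: zero the source — replace V1 by a short circuit (node 2 merges into node 0) — and find the resistance seen between A (node 1) and B (node 0).
Reduce the network between node 1 (A) and node 0 (B) by series/parallel combination:
  Rp1 = R1 ‖ R2 (parallel, both between nodes 0 and 1) = 1/(1/150 + 1/500) = 115.4 Ω
R_th = 115.4 Ω

Final answer: V_th = 18.46 V, R_th = 115.4 Ω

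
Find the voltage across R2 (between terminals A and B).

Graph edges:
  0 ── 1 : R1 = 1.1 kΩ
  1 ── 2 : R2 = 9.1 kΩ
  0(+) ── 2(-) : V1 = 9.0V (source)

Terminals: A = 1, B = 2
R1 and R2 are in series across V1 (node 0 → node 1 → node 2), and the output A–B is taken across R2, so this is a voltage divider.
Series current: I = V1/(R1 + R2) = 9/(1100 + 9100) = 9/10200 = 0.0008824 A
V_R2 = I × R2 = V1 × R2/(R1 + R2) = 9 × 9100/10200 = 8.029 V

Final answer: 8.029 V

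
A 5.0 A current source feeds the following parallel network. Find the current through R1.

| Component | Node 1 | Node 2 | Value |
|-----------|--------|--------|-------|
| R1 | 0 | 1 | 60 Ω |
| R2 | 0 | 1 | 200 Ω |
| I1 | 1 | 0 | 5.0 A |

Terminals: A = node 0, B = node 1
All resistors sit directly between nodes 0 and 1, so they are in parallel and share one voltage V; the full source current 5 A splits among them.
1/R_par = 1/60 + 1/200 = 0.02167 S  =>  R_par = 46.15 Ω
V = I × R_par = 5 × 46.15 = 230.8 V
I_R1 = V/R1 = 230.8/60 = 3.846 A

Final answer: 3.846 A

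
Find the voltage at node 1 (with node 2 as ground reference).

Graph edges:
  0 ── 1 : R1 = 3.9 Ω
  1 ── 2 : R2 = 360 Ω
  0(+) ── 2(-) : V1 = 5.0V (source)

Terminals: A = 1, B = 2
Nodal analysis, taking node 2 as the 0 V reference.
Source V1 fixes V_0 = 5 V.
KCL at each unknown node (sum of currents leaving = 0; resistances in Ω):
  Node 1: (V_1 - 5)/3.9 + (V_1 - 0)/360 = 0
Collecting terms: 0.2592 × V_1 = 1.282  =>  V_1 = 4.946 V
The requested potential is V_1 = 4.946 V.

Final answer: V_1 = 4.946 V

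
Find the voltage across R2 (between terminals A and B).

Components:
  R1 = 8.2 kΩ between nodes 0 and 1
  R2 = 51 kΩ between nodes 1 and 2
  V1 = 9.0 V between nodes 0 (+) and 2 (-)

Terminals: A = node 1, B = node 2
R1 and R2 are in series across V1 (node 0 → node 1 → node 2), and the output A–B is taken across R2, so this is a voltage divider.
Series current: I = V1/(R1 + R2) = 9/(8200 + 51000) = 9/59200 = 0.000152 A
V_R2 = I × R2 = V1 × R2/(R1 + R2) = 9 × 51000/59200 = 7.753 V

Final answer: 7.753 V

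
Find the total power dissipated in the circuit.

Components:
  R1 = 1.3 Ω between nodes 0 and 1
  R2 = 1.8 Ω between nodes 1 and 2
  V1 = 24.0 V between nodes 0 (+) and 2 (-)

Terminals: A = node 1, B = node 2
Nodal analysis, taking node 2 as the 0 V reference.
Source V1 fixes V_0 = 24 V.
KCL at each unknown node (sum of currents leaving = 0; resistances in Ω):
  Node 1: (V_1 - 24)/1.3 + (V_1 - 0)/1.8 = 0
Collecting terms: 1.325 × V_1 = 18.46  =>  V_1 = 13.94 V
Power in each resistor, P = (ΔV)²/R:
  P_R1 = (24 - 13.94)²/1.3 = 77.92 W
  P_R2 = (13.94 - 0)²/1.8 = 107.9 W
P_total = P_R1 + P_R2 = 185.8 W

Final answer: 185.8 W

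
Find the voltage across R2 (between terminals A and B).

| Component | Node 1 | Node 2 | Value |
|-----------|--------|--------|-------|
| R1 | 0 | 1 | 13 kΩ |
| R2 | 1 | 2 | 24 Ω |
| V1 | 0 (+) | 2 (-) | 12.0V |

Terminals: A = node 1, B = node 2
R1 and R2 are in series across V1 (node 0 → node 1 → node 2), and the output A–B is taken across R2, so this is a voltage divider.
Series current: I = V1/(R1 + R2) = 12/(13000 + 24) = 12/13020 = 0.0009214 A
V_R2 = I × R2 = V1 × R2/(R1 + R2) = 12 × 24/13020 = 0.02211 V

Final answer: 0.02211 V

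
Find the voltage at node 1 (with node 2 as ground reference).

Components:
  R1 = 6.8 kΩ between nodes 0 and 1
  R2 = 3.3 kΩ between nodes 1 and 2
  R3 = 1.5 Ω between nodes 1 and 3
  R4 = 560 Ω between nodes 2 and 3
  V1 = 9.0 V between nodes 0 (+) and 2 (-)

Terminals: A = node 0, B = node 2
Nodal analysis, taking node 2 as the 0 V reference.
Source V1 fixes V_0 = 9 V.
KCL at each unknown node (sum of currents leaving = 0; resistances in Ω):
  Node 1: (V_1 - 9)/6800 + (V_1 - 0)/3300 + (V_1 - V_3)/1.5 = 0
  Node 3: (V_3 - V_1)/1.5 + (V_3 - 0)/560 = 0
Collecting terms (coefficients in siemens):
  0.6671·V_1 - 0.6667·V_3 = 0.001324
  0.6685·V_3 - 0.6667·V_1 = 0
Determinant D = (0.6671)(0.6685) - (-0.6667)(-0.6667) = 0.001491
V_1 = [(0.001324)(0.6685) - (-0.6667)(0)]/D = 0.5932 V
V_3 = [(0.6671)(0) - (0.001324)(-0.6667)]/D = 0.5917 V
The requested potential is V_1 = 0.5932 V.

Final answer: V_1 = 0.5932 V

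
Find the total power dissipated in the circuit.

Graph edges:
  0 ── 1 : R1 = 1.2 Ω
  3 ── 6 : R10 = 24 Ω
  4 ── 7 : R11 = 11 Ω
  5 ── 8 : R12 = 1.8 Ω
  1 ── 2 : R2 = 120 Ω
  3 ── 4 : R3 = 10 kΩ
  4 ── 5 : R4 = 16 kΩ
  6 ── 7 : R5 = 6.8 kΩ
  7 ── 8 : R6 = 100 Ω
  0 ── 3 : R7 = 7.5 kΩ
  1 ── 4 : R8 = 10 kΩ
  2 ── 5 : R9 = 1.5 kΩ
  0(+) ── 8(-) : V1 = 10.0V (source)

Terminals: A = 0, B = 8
Nodal analysis, taking node 8 as the 0 V reference.
Source V1 fixes V_0 = 10 V.
KCL at each unknown node (sum of currents leaving = 0; resistances in Ω):
  Node 1: (V_1 - 10)/1.2 + (V_1 - V_2)/120 + (V_1 - V_4)/10000 = 0
  Node 2: (V_2 - V_1)/120 + (V_2 - V_5)/1500 = 0
  Node 3: (V_3 - V_4)/10000 + (V_3 - 10)/7500 + (V_3 - V_6)/24 = 0
  Node 4: (V_4 - V_3)/10000 + (V_4 - V_5)/16000 + (V_4 - V_1)/10000 + (V_4 - V_7)/11 = 0
  Node 5: (V_5 - V_4)/16000 + (V_5 - V_2)/1500 + (V_5 - 0)/1.8 = 0
  Node 6: (V_6 - V_7)/6800 + (V_6 - V_3)/24 = 0
  Node 7: (V_7 - V_6)/6800 + (V_7 - 0)/100 + (V_7 - V_4)/11 = 0
Collecting terms (coefficients in siemens):
  0.8418·V_1 - 0.008333·V_2 - 0.0001·V_4 = 8.333
  0.009·V_2 - 0.008333·V_1 - 0.0006667·V_5 = 0
  0.0419·V_3 - 0.0001·V_4 - 0.04167·V_6 = 0.001333
  0.09117·V_4 - 0.0001·V_1 - 0.0001·V_3 - 0.0000625·V_5 - 0.09091·V_7 = 0
  0.5563·V_5 - 0.0006667·V_2 - 0.0000625·V_4 = 0
  0.04181·V_6 - 0.04167·V_3 - 0.0001471·V_7 = 0
  0.1011·V_7 - 0.09091·V_4 - 0.0001471·V_6 = 0
Solving these 7 simultaneous equations (Gaussian elimination) gives:
  V_1 = 9.991 V, V_2 = 9.252 V, V_3 = 3.632 V, V_4 = 0.1961 V
  V_5 = 0.01111 V, V_6 = 3.62 V, V_7 = 0.1817 V
Power in each resistor, P = (ΔV)²/R:
  P_R1 = (10 - 9.991)²/1.2 = 0.00006118 W
  P_R2 = (9.991 - 9.252)²/120 = 0.004554 W
  P_R3 = (3.632 - 0.1961)²/10000 = 0.00118 W
  P_R4 = (0.1961 - 0.01111)²/16000 = 0.00000214 W
  P_R5 = (3.62 - 0.1817)²/6800 = 0.001738 W
  P_R6 = (0.1817 - 0)²/100 = 0.0003302 W
  P_R7 = (10 - 3.632)²/7500 = 0.005407 W
  P_R8 = (9.991 - 0.1961)²/10000 = 0.009595 W
  P_R9 = (9.252 - 0.01111)²/1500 = 0.05693 W
  P_R10 = (3.632 - 3.62)²/24 = 0.000006134 W
  P_R11 = (0.1961 - 0.1817)²/11 = 0.00001892 W
  P_R12 = (0.01111 - 0)²/1.8 = 0.00006857 W
P_total = P_R1 + P_R2 + P_R3 + P_R4 + P_R5 + P_R6 + P_R7 + P_R8 + P_R9 + P_R10 + P_R11 + P_R12 = 0.07989 W

Final answer: 0.07989 W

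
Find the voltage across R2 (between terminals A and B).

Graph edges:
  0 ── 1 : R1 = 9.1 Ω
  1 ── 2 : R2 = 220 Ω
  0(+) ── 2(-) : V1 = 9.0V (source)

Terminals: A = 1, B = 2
R1 and R2 are in series across V1 (node 0 → node 1 → node 2), and the output A–B is taken across R2, so this is a voltage divider.
Series current: I = V1/(R1 + R2) = 9/(9.1 + 220) = 9/229.1 = 0.03928 A
V_R2 = I × R2 = V1 × R2/(R1 + R2) = 9 × 220/229.1 = 8.643 V

Final answer: 8.643 V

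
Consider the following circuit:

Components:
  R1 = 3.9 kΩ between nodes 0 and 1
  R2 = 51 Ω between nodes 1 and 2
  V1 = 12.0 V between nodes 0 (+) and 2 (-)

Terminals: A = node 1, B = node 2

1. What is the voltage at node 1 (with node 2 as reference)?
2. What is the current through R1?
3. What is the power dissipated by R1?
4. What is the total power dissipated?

Nodal analysis, taking node 2 as the 0 V reference.
Source V1 fixes V_0 = 12 V.
KCL at each unknown node (sum of currents leaving = 0; resistances in Ω):
  Node 1: (V_1 - 12)/3900 + (V_1 - 0)/51 = 0
Collecting terms: 0.01986 × V_1 = 0.003077  =>  V_1 = 0.1549 V
Part 1:
  Read off the nodal solution: V_1 = 0.1549 V
Part 2:
  I_R1 = (V_0 - V_1)/R1 = (12 - 0.1549)/3900 = 0.003037 A
  Magnitude: I_R1 = 0.003037 A
Part 3:
  I_R1 = (V_0 - V_1)/R1 = (12 - 0.1549)/3900 = 0.003037 A
  P_R1 = I_R1² × R1 = (0.003037)² × 3900 = 0.03598 W
Part 4:
  Power in each resistor, P = (ΔV)²/R:
    P_R1 = (12 - 0.1549)²/3900 = 0.03598 W
    P_R2 = (0.1549 - 0)²/51 = 0.0004705 W
  P_total = P_R1 + P_R2 = 0.03645 W

Final answers:
1. V_1 = 0.1549 V
2. I_R1 = 0.003037 A
3. P_R1 = 0.03598 W
4. P_total = 0.03645 W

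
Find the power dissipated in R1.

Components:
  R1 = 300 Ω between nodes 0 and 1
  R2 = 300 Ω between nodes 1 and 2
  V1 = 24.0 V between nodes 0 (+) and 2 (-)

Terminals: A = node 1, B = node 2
Nodal analysis, taking node 2 as the 0 V reference.
Source V1 fixes V_0 = 24 V.
KCL at each unknown node (sum of currents leaving = 0; resistances in Ω):
  Node 1: (V_1 - 24)/300 + (V_1 - 0)/300 = 0
Collecting terms: 0.006667 × V_1 = 0.08  =>  V_1 = 12 V
I_R1 = (V_0 - V_1)/R1 = (24 - 12)/300 = 0.04 A
P_R1 = I_R1² × R1 = (0.04)² × 300 = 0.48 W

Final answer: 0.48 W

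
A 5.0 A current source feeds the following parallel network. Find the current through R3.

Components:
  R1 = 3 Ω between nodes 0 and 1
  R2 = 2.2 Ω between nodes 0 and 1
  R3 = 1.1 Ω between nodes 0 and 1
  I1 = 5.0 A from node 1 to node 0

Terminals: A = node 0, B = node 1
All resistors sit directly between nodes 0 and 1, so they are in parallel and share one voltage V; the full source current 5 A splits among them.
1/R_par = 1/3 + 1/2.2 + 1/1.1 = 1.697 S  =>  R_par = 0.5893 Ω
V = I × R_par = 5 × 0.5893 = 2.946 V
I_R3 = V/R3 = 2.946/1.1 = 2.679 A

Final answer: 2.679 A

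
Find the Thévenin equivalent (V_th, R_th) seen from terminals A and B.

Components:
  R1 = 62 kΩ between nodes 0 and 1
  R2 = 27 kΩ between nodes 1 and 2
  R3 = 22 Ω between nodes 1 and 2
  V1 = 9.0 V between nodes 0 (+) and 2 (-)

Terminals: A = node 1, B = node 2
Step 1 — V_th is the open-circuit voltage V_A - V_B (nothing connected across the terminals).
Nodal analysis, taking node 2 as the 0 V reference.
Source V1 fixes V_0 = 9 V.
KCL at each unknown node (sum of currents leaving = 0; resistances in Ω):
  Node 1: (V_1 - 9)/62000 + (V_1 - 0)/27000 + (V_1 - 0)/22 = 0
Collecting terms: 0.04551 × V_1 = 0.0001452  =>  V_1 = 0.00319 V
V_th = V_1 - V_2 = 0.00319 - 0 = 0.00319 V
Step 2 — R_th: zero the source — replace V1 by a short circuit (node 2 merges into node 0) — and find the resistance seen between A (node 1) and B (node 0).
Reduce the network between node 1 (A) and node 0 (B) by series/parallel combination:
  Rp1 = R1 ‖ R2 ‖ R3 (parallel, all between nodes 0 and 1) = 1/(1/62000 + 1/27000 + 1/22) = 21.97 Ω
R_th = 21.97 Ω

Final answer: V_th = 0.00319 V, R_th = 21.97 Ω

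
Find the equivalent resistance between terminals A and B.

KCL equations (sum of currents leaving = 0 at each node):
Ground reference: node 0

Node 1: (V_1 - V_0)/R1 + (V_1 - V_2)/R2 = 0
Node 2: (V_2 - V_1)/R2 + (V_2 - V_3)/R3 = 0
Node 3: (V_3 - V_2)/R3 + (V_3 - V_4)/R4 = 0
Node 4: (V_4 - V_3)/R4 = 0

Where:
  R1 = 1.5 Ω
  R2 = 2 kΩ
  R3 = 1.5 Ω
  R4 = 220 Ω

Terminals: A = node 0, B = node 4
Reduce the network between node 0 (A) and node 4 (B) by series/parallel combination:
  Rs1 = R1 + R2 (series, joined only at node 1) = 1.5 + 2000 = 2002 Ω
  Rs2 = R3 + Rs1 (series, joined only at node 2) = 1.5 + 2002 = 2003 Ω
  Rs3 = R4 + Rs2 (series, joined only at node 3) = 220 + 2003 = 2223 Ω
R_eq = 2.223 kΩ

Final answer: 2.223 kΩ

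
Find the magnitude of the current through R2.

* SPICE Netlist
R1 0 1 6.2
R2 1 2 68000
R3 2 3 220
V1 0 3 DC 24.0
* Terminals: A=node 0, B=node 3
Nodal analysis, taking node 3 as the 0 V reference.
Source V1 fixes V_0 = 24 V.
KCL at each unknown node (sum of currents leaving = 0; resistances in Ω):
  Node 1: (V_1 - 24)/6.2 + (V_1 - V_2)/68000 = 0
  Node 2: (V_2 - V_1)/68000 + (V_2 - 0)/220 = 0
Collecting terms (coefficients in siemens):
  0.1613·V_1 - 0.00001471·V_2 = 3.871
  0.00456·V_2 - 0.00001471·V_1 = 0
Determinant D = (0.1613)(0.00456) - (-0.00001471)(-0.00001471) = 0.0007356
V_1 = [(3.871)(0.00456) - (-0.00001471)(0)]/D = 24 V
V_2 = [(0.1613)(0) - (3.871)(-0.00001471)]/D = 0.07739 V
I_R2 = (V_1 - V_2)/R2 = (24 - 0.07739)/68000 = 0.0003518 A
|I_R2| = 0.0003518 A

Final answer: |I_R2| = 0.0003518 A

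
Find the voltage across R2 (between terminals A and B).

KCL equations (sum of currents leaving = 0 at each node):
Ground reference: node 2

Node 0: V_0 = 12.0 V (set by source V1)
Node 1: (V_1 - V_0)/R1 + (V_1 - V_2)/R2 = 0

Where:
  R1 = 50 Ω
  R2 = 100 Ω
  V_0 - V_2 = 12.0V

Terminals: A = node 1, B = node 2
R1 and R2 are in series across V1 (node 0 → node 1 → node 2), and the output A–B is taken across R2, so this is a voltage divider.
Series current: I = V1/(R1 + R2) = 12/(50 + 100) = 12/150 = 0.08 A
V_R2 = I × R2 = V1 × R2/(R1 + R2) = 12 × 100/150 = 8 V

Final answer: 8 V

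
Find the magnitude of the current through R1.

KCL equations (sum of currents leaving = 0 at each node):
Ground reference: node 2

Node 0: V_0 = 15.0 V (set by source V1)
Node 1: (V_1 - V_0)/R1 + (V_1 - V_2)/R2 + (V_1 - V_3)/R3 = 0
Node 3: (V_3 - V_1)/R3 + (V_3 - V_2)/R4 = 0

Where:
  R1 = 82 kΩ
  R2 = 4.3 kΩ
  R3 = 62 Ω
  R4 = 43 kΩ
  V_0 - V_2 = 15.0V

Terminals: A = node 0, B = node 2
Nodal analysis, taking node 2 as the 0 V reference.
Source V1 fixes V_0 = 15 V.
KCL at each unknown node (sum of currents leaving = 0; resistances in Ω):
  Node 1: (V_1 - 15)/82000 + (V_1 - 0)/4300 + (V_1 - V_3)/62 = 0
  Node 3: (V_3 - V_1)/62 + (V_3 - 0)/43000 = 0
Collecting terms (coefficients in siemens):
  0.01637·V_1 - 0.01613·V_3 = 0.0001829
  0.01615·V_3 - 0.01613·V_1 = 0
Determinant D = (0.01637)(0.01615) - (-0.01613)(-0.01613) = 0.000004328
V_1 = [(0.0001829)(0.01615) - (-0.01613)(0)]/D = 0.6826 V
V_3 = [(0.01637)(0) - (0.0001829)(-0.01613)]/D = 0.6816 V
I_R1 = (V_0 - V_1)/R1 = (15 - 0.6826)/82000 = 0.0001746 A
|I_R1| = 0.0001746 A

Final answer: |I_R1| = 0.0001746 A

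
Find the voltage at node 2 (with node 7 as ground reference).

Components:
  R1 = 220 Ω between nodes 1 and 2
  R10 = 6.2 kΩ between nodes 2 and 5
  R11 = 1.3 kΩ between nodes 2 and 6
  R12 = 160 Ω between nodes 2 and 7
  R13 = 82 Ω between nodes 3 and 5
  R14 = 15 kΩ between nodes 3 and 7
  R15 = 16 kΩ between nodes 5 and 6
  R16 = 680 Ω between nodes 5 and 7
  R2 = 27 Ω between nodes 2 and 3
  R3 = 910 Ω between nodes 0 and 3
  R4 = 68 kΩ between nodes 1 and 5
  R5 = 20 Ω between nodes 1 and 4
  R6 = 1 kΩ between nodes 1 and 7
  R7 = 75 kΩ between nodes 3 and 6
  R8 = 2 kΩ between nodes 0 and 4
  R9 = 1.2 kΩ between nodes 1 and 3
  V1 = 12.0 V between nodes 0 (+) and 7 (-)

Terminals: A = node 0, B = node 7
Nodal analysis, taking node 7 as the 0 V reference.
Source V1 fixes V_0 = 12 V.
KCL at each unknown node (sum of currents leaving = 0; resistances in Ω):
  Node 1: (V_1 - V_2)/220 + (V_1 - V_5)/68000 + (V_1 - V_4)/20 + (V_1 - 0)/1000 + (V_1 - V_3)/1200 = 0
  Node 2: (V_2 - V_1)/220 + (V_2 - V_3)/27 + (V_2 - V_5)/6200 + (V_2 - V_6)/1300 + (V_2 - 0)/160 = 0
  Node 3: (V_3 - V_2)/27 + (V_3 - 12)/910 + (V_3 - V_6)/75000 + (V_3 - V_1)/1200 + (V_3 - V_5)/82 + (V_3 - 0)/15000 = 0
  Node 4: (V_4 - V_1)/20 + (V_4 - 12)/2000 = 0
  Node 5: (V_5 - V_1)/68000 + (V_5 - V_2)/6200 + (V_5 - V_3)/82 + (V_5 - V_6)/16000 + (V_5 - 0)/680 = 0
  Node 6: (V_6 - V_3)/75000 + (V_6 - V_2)/1300 + (V_6 - V_5)/16000 = 0
Collecting terms (coefficients in siemens):
  0.05639·V_1 - 0.004545·V_2 - 0.0008333·V_3 - 0.05·V_4 - 0.00001471·V_5 = 0
  0.04876·V_2 - 0.004545·V_1 - 0.03704·V_3 - 0.0001613·V_5 - 0.0007692·V_6 = 0
  0.05124·V_3 - 0.0008333·V_1 - 0.03704·V_2 - 0.0122·V_5 - 0.00001333·V_6 = 0.01319
  0.0505·V_4 - 0.05·V_1 = 0.006
  0.0139·V_5 - 0.00001471·V_1 - 0.0001613·V_2 - 0.0122·V_3 - 0.0000625·V_6 = 0
  0.0008451·V_6 - 0.0007692·V_2 - 0.00001333·V_3 - 0.0000625·V_5 = 0
Solving these 6 simultaneous equations (Gaussian elimination) gives:
  V_1 = 2.253 V, V_2 = 1.74 V, V_3 = 1.971 V, V_4 = 2.349 V
  V_5 = 1.759 V, V_6 = 1.745 V
The requested potential is V_2 = 1.74 V.

Final answer: V_2 = 1.74 V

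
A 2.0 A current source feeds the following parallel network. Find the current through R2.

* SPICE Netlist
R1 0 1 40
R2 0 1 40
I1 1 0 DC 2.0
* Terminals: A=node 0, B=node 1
All resistors sit directly between nodes 0 and 1, so they are in parallel and share one voltage V; the full source current 2 A splits among them.
1/R_par = 1/40 + 1/40 = 0.05 S  =>  R_par = 20 Ω
V = I × R_par = 2 × 20 = 40 V
I_R2 = V/R2 = 40/40 = 1 A

Final answer: 1 A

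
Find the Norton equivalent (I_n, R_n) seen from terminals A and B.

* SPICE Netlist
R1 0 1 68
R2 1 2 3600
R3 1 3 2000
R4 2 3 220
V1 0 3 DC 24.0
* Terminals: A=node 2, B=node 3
Find the Thévenin equivalent first; then I_n = V_th/R_th and R_n = R_th.
Step 1 — V_th is the open-circuit voltage V_A - V_B (nothing connected across the terminals).
Nodal analysis, taking node 3 as the 0 V reference.
Source V1 fixes V_0 = 24 V.
KCL at each unknown node (sum of currents leaving = 0; resistances in Ω):
  Node 1: (V_1 - 24)/68 + (V_1 - V_2)/3600 + (V_1 - 0)/2000 = 0
  Node 2: (V_2 - V_1)/3600 + (V_2 - 0)/220 = 0
Collecting terms (coefficients in siemens):
  0.01548·V_1 - 0.0002778·V_2 = 0.3529
  0.004823·V_2 - 0.0002778·V_1 = 0
Determinant D = (0.01548)(0.004823) - (-0.0002778)(-0.0002778) = 0.0000746
V_1 = [(0.3529)(0.004823) - (-0.0002778)(0)]/D = 22.82 V
V_2 = [(0.01548)(0) - (0.3529)(-0.0002778)]/D = 1.314 V
V_th = V_2 - V_3 = 1.314 - 0 = 1.314 V
Step 2 — R_th: zero the source — replace V1 by a short circuit (node 3 merges into node 0) — and find the resistance seen between A (node 2) and B (node 0).
Reduce the network between node 2 (A) and node 0 (B) by series/parallel combination:
  Rp1 = R1 ‖ R3 (parallel, both between nodes 0 and 1) = 1/(1/68 + 1/2000) = 65.76 Ω
  Rs1 = R2 + Rp1 (series, joined only at node 1) = 3600 + 65.76 = 3666 Ω
  Rp2 = R4 ‖ Rs1 (parallel, both between nodes 0 and 2) = 1/(1/220 + 1/3666) = 207.5 Ω
R_th = 207.5 Ω
I_n = V_th/R_th = 1.314/207.5 = 0.006332 A, and R_n = R_th = 207.5 Ω

Final answer: I_n = 0.006332 A, R_n = 207.5 Ω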